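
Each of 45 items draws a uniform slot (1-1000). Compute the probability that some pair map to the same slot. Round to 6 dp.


P(all different) = prod((1000-i)/1000 for i=0..44) = 0.366037
P(at least one match) = 1 - 0.366037 = 0.633963

0.633963


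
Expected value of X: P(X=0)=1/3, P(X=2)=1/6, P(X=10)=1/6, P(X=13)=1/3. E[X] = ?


E[X] = sum(x * P(x))
= 0*1/3 + 2*1/6 + 10*1/6 + 13*1/3
= 19/3

19/3


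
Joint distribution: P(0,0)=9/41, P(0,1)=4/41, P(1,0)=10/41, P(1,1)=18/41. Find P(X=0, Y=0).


Read from table: P(X=0, Y=0) = 9/41

9/41


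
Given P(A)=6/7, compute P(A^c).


P(A') = 1 - P(A) = 1 - 6/7 = 1/7

1/7


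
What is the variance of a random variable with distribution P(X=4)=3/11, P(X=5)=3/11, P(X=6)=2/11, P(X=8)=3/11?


E[X] = 63/11, E[X^2] = 387/11
Var(X) = E[X^2] - (E[X])^2 = 387/11 - (63/11)^2 = 288/121

288/121


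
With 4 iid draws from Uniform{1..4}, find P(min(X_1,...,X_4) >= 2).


P(min >= 2) = P(all X_i >= 2) = (P(X_1 >= 2))^4
= (3/4)^4 = 81/256

81/256


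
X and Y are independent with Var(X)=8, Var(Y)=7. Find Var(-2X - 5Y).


Independence => Cov(X,Y)=0
Var(-2X - 5Y) = (-2)^2*Var(X) + (-5)^2*Var(Y)
= 4*8 + 25*7 = 207

207


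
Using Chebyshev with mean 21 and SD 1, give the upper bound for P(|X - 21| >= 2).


k = 2/1 = 2
Chebyshev: P(|X-mu| >= k*sigma) <= 1/k^2 = 1/2^2 = 1/4

1/4


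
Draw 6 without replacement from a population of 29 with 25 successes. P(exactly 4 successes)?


P(X=4) = C(25,4)*C(4,2) / C(29,6)
= 12650*6 / 475020
= 75900/475020 = 1265/7917

1265/7917


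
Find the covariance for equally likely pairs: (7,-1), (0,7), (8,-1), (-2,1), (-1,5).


E[X]=12/5, E[Y]=11/5, E[XY]=-22/5
Cov(X,Y) = E[XY] - E[X]E[Y] = -22/5 - 12/5*11/5 = -242/25

-242/25


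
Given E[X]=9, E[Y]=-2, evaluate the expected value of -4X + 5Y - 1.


E[-4X + 5Y - 1] = -4*E[X] + 5*E[Y] - 1
= (-4)*(9) + (5)*(-2) + (-1)
= -36 - 10 - 1 = -47

-47


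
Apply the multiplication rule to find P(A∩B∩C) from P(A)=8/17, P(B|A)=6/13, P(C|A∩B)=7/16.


P(A∩B∩C) = P(A) * P(B|A) * P(C|A∩B)
= 8/17 * 6/13 * 7/16
= 48/221 * 7/16 = 21/221

21/221


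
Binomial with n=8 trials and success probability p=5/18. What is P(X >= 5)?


P(X>=5) = P(X=5) + P(X=6) + P(X=7) + P(X=8)
= 48059375/1377495072 + 18484375/2754990144 + 1015625/1377495072 + 390625/11019960576
= 466928125/11019960576

466928125/11019960576


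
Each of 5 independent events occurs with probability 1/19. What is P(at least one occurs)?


P(at least one) = 1 - P(none)
P(none) = (1 - 1/19)^5 = (18/19)^5 = 1889568/2476099
P(at least one) = 1 - 1889568/2476099 = 586531/2476099

586531/2476099


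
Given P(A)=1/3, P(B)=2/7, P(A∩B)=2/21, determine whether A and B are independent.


P(A)*P(B) = 1/3*2/7 = 2/21
P(A∩B) = 2/21, which equals P(A)P(B), so independent

Yes, A and B are independent


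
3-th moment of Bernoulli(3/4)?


For Bernoulli: X in {0,1}
E[X^3] = 0^3*(1-3/4) + 1^3*3/4 = 3/4

3/4


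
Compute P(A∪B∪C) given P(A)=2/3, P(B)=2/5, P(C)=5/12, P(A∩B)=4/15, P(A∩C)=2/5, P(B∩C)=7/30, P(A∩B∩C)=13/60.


P(A∪B∪C) = P(A)+P(B)+P(C) - P(AB)-P(AC)-P(BC) + P(ABC)
= 2/3+2/5+5/12 - 4/15-2/5-7/30 + 13/60
= 4/5

4/5


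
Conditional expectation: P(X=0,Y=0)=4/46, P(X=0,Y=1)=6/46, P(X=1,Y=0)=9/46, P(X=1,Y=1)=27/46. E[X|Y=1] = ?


P(Y=1) = 33/46
E[X|Y=1] = (0*6 + 1*27)/33 = 27/33 = 9/11

9/11


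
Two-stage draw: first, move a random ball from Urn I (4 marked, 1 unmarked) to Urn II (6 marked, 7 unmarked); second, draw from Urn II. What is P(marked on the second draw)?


P(transfer marked) = 4/5; P(transfer unmarked) = 1/5
If marked transferred: Urn II has 7 marked of 14, so P(marked|marked moved) = 1/2
If unmarked transferred: Urn II has 6 marked of 14, so P(marked|unmarked moved) = 3/7
By total probability: P(marked) = 4/5*1/2 + 1/5*3/7 = 17/35

17/35


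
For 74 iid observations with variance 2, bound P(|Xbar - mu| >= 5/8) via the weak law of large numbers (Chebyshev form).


Var(Xbar) = Var(X)/n = 2/74
Chebyshev: P(|Xbar-mu| >= 5/8) <= Var(Xbar)/(5/8)^2 = (1/37)/(25/64) = 64/925

64/925


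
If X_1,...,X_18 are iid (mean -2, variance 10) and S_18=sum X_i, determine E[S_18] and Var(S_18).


E[S_n] = n*mu = 18*-2 = -36
Var(S_n) = n*sigma^2 = 18*10 = 180

E[S_18]=-36, Var(S_18)=180


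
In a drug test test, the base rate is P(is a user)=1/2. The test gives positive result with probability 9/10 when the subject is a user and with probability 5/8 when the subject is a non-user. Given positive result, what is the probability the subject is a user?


P(A) = P(A|B)P(B) + P(A|B')P(B') = 9/10*1/2 + 5/8*1/2 = 61/80
P(B|A) = P(A|B)P(B)/P(A) = (9/20)/(61/80) = 36/61

36/61


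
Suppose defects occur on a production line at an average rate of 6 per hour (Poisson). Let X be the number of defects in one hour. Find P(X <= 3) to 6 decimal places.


P(X<=3) = e^(-6)*6^0/0! + e^(-6)*6^1/1! + e^(-6)*6^2/2! + e^(-6)*6^3/3!
≈ 0.0024787522 + 0.0148725131 + 0.0446175392 + 0.0892350784
= 0.1512038829
≈ 0.151204

0.151204


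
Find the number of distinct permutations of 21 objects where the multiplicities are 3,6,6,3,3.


21! = 51090942171709440000
Denominator: 3!=6 * 6!=720 * 6!=720 * 3!=6 * 3!=6
Coefficient = 51090942171709440000 / 111974400 = 456273417600

456273417600


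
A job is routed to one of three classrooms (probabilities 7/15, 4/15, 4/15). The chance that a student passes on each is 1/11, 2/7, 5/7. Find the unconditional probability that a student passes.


P(A) = P(A|B1)P(B1) + P(A|B2)P(B2) + P(A|B3)P(B3)
= 1/11*7/15 + 2/7*4/15 + 5/7*4/15
= 7/165 + 8/105 + 4/21 = 17/55

17/55


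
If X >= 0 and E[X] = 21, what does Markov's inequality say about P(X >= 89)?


Markov: P(X >= a) <= E[X]/a
P(X >= 89) <= 21/89

21/89


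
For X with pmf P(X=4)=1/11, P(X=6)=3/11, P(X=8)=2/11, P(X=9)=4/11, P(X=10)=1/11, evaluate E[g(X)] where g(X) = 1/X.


E[1/X] = sum(g(x)*P(x))
= 1/4*1/11 + 1/6*3/11 + 1/8*2/11 + 1/9*4/11 + 1/10*1/11
= 139/990

139/990


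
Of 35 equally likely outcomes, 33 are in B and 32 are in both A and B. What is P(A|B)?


P(A|B) = P(A∩B)/P(B) = (32/35)/(33/35) = 32/33

32/33


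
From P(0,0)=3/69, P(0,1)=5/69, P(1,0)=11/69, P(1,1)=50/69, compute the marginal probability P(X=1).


P(X=1) = P(1,0)+P(1,1) = 11/69 + 50/69 = 61/69

61/69


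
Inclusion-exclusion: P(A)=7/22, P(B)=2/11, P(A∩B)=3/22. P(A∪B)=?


P(A∪B) = P(A) + P(B) - P(A∩B)
= 7/22 + 2/11 - 3/22 = 4/11

4/11


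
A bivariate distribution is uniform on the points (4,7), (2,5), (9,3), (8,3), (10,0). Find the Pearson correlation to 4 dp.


Cov(X,Y) = -5.9600, Var(X) = 9.4400, Var(Y) = 5.4400
rho = Cov/(sqrt(VarX)*sqrt(VarY)) = -0.8317

-0.8317


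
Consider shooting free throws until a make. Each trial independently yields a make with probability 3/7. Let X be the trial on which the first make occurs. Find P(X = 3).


P(X=3) = (1-p)^2 * p = (4/7)^2 * 3/7
= 16/49 * 3/7 = 48/343

48/343


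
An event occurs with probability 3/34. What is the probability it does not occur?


P(A') = 1 - P(A) = 1 - 3/34 = 31/34

31/34


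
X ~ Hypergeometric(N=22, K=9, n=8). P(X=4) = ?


P(X=4) = C(9,4)*C(13,4) / C(22,8)
= 126*715 / 319770
= 90090/319770 = 91/323

91/323


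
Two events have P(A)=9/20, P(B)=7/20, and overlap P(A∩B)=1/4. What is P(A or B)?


P(A∪B) = P(A) + P(B) - P(A∩B)
= 9/20 + 7/20 - 1/4 = 11/20

11/20


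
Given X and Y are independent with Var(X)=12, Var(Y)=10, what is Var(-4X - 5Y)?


Independence => Cov(X,Y)=0
Var(-4X - 5Y) = (-4)^2*Var(X) + (-5)^2*Var(Y)
= 16*12 + 25*10 = 442

442


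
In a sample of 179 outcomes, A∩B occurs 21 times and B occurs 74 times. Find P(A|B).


P(A|B) = P(A∩B)/P(B) = (21/179)/(74/179) = 21/74

21/74


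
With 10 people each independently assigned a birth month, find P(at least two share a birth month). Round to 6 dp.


P(all different) = prod((12-i)/12 for i=0..9) = 0.003868
P(at least one match) = 1 - 0.003868 = 0.996132

0.996132


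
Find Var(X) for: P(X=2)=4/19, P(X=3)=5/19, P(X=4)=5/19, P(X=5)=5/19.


E[X] = 68/19, E[X^2] = 14
Var(X) = E[X^2] - (E[X])^2 = 14 - (68/19)^2 = 430/361

430/361


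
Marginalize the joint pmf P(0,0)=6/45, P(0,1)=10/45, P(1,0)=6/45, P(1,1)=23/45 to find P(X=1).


P(X=1) = P(1,0)+P(1,1) = 6/45 + 23/45 = 29/45

29/45


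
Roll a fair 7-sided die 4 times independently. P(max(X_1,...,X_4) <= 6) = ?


P(max <= 6) = P(all X_i <= 6) = (P(X_1 <= 6))^4
= (6/7)^4 = 1296/2401

1296/2401


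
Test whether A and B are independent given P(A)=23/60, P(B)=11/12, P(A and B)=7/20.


P(A)*P(B) = 23/60*11/12 = 253/720
P(A∩B) = 7/20 != 253/720, so not independent

No, A and B are not independent


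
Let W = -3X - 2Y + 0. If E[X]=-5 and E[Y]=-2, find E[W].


E[-3X - 2Y + 0] = -3*E[X] - 2*E[Y] + 0
= (-3)*(-5) + (-2)*(-2) + (0)
= 15 + 4 + 0 = 19

19


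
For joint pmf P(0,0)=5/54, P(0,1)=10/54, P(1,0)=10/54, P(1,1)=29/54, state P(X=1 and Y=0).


Read from table: P(X=1, Y=0) = 10/54 = 5/27

5/27


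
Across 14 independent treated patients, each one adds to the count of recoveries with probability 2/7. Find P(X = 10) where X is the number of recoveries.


P(X=10) = C(14,10) * p^10 * (1-p)^4
= 1001 * 1024/282475249 * 625/2401
= 91520000/96889010407

91520000/96889010407


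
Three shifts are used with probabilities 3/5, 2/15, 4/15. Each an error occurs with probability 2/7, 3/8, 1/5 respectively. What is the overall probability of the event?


P(A) = P(A|B1)P(B1) + P(A|B2)P(B2) + P(A|B3)P(B3)
= 2/7*3/5 + 3/8*2/15 + 1/5*4/15
= 6/35 + 1/20 + 4/75 = 577/2100

577/2100


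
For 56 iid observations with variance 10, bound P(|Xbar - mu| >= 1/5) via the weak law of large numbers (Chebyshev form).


Var(Xbar) = Var(X)/n = 10/56
Chebyshev: P(|Xbar-mu| >= 1/5) <= Var(Xbar)/(1/5)^2 = (5/28)/(1/25) = 125/28
Bound exceeds 1, so trivial bound: 1

1


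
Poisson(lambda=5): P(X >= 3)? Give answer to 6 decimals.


P(X>=3) = 1 - P(X<=2) = 1 - (e^(-5)*5^0/0! + e^(-5)*5^1/1! + e^(-5)*5^2/2!)
≈ 1 - (0.0067379470 + 0.0336897350 + 0.0842243375)
= 1 - 0.1246520195 = 0.8753479805
≈ 0.875348

0.875348


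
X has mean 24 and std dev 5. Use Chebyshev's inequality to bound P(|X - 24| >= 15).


k = 15/5 = 3
Chebyshev: P(|X-mu| >= k*sigma) <= 1/k^2 = 1/3^2 = 1/9

1/9


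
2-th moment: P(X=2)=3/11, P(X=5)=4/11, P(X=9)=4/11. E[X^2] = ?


E[X^2] = sum(x^2 * P(x))
= 4*3/11 + 25*4/11 + 81*4/11
= 436/11

436/11


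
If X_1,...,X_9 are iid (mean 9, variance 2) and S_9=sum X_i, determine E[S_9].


E[S_n] = n*E[X_1] = 9*9 = 81

81


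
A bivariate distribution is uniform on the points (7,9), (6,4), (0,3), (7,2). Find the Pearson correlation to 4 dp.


Cov(X,Y) = 2.7500, Var(X) = 8.5000, Var(Y) = 7.2500
rho = Cov/(sqrt(VarX)*sqrt(VarY)) = 0.3503

0.3503


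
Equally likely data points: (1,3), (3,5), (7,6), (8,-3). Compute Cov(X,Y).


E[X]=19/4, E[Y]=11/4, E[XY]=9
Cov(X,Y) = E[XY] - E[X]E[Y] = 9 - 19/4*11/4 = -65/16

-65/16


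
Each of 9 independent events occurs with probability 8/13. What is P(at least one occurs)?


P(at least one) = 1 - P(none)
P(none) = (1 - 8/13)^9 = (5/13)^9 = 1953125/10604499373
P(at least one) = 1 - 1953125/10604499373 = 10602546248/10604499373

10602546248/10604499373


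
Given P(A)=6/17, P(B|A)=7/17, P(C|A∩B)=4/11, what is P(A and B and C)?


P(A∩B∩C) = P(A) * P(B|A) * P(C|A∩B)
= 6/17 * 7/17 * 4/11
= 42/289 * 4/11 = 168/3179

168/3179


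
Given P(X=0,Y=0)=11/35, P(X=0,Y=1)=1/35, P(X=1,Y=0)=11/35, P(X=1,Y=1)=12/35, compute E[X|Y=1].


P(Y=1) = 13/35
E[X|Y=1] = (0*1 + 1*12)/13 = 12/13

12/13


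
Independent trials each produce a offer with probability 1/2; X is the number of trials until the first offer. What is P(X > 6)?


P(X > 6) = P(first 6 trials all fail) = (1-p)^6 = (1/2)^6 = 1/64

1/64


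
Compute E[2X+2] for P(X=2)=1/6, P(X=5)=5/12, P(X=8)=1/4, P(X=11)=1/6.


E[2X+2] = sum(g(x)*P(x))
= 6*1/6 + 12*5/12 + 18*1/4 + 24*1/6
= 29/2

29/2


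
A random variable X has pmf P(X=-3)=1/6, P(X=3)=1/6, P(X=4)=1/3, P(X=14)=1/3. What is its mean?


E[X] = sum(x * P(x))
= -3*1/6 + 3*1/6 + 4*1/3 + 14*1/3
= 6

6


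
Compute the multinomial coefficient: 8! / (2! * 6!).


8! = 40320
Denominator: 2!=2 * 6!=720
Coefficient = 40320 / 1440 = 28

28


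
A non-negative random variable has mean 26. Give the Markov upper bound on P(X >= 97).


Markov: P(X >= a) <= E[X]/a
P(X >= 97) <= 26/97

26/97


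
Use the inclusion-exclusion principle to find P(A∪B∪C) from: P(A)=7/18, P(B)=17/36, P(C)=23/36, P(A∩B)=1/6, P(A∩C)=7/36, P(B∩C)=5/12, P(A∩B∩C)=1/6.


P(A∪B∪C) = P(A)+P(B)+P(C) - P(AB)-P(AC)-P(BC) + P(ABC)
= 7/18+17/36+23/36 - 1/6-7/36-5/12 + 1/6
= 8/9

8/9


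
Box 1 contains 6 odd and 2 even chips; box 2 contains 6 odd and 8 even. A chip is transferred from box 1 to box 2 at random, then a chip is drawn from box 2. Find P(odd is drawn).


P(transfer odd) = 6/8 = 3/4; P(transfer even) = 1/4
If odd transferred: Urn II has 7 odd of 15, so P(odd|odd moved) = 7/15
If even transferred: Urn II has 6 odd of 15, so P(odd|even moved) = 2/5
By total probability: P(odd) = 3/4*7/15 + 1/4*2/5 = 9/20

9/20


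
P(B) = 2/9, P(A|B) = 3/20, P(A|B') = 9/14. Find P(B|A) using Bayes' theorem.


P(A) = P(A|B)P(B) + P(A|B')P(B') = 3/20*2/9 + 9/14*7/9 = 8/15
P(B|A) = P(A|B)P(B)/P(A) = (1/30)/(8/15) = 1/16

1/16


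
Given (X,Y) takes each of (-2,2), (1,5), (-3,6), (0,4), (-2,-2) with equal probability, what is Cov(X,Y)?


E[X]=-6/5, E[Y]=3, E[XY]=-13/5
Cov(X,Y) = E[XY] - E[X]E[Y] = -13/5 + 6/5*3 = 1

1


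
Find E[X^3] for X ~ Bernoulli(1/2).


For Bernoulli: X in {0,1}
E[X^3] = 0^3*(1-1/2) + 1^3*1/2 = 1/2

1/2


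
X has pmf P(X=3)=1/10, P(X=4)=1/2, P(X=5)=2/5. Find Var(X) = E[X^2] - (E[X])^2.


E[X] = 43/10, E[X^2] = 189/10
Var(X) = E[X^2] - (E[X])^2 = 189/10 - (43/10)^2 = 41/100

41/100


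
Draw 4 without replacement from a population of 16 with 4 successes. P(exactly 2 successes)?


P(X=2) = C(4,2)*C(12,2) / C(16,4)
= 6*66 / 1820
= 396/1820 = 99/455

99/455


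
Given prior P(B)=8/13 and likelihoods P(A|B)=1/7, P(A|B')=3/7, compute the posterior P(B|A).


P(A) = P(A|B)P(B) + P(A|B')P(B') = 1/7*8/13 + 3/7*5/13 = 23/91
P(B|A) = P(A|B)P(B)/P(A) = (8/91)/(23/91) = 8/23

8/23


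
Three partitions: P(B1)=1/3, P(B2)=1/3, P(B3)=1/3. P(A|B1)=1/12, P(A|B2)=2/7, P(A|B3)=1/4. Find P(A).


P(A) = P(A|B1)P(B1) + P(A|B2)P(B2) + P(A|B3)P(B3)
= 1/12*1/3 + 2/7*1/3 + 1/4*1/3
= 1/36 + 2/21 + 1/12 = 13/63

13/63


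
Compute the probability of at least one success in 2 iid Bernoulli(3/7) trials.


P(at least one) = 1 - P(none)
P(none) = (1 - 3/7)^2 = (4/7)^2 = 16/49
P(at least one) = 1 - 16/49 = 33/49

33/49


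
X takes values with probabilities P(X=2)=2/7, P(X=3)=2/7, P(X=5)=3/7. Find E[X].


E[X] = sum(x * P(x))
= 2*2/7 + 3*2/7 + 5*3/7
= 25/7

25/7


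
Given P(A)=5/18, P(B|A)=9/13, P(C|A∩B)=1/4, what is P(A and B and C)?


P(A∩B∩C) = P(A) * P(B|A) * P(C|A∩B)
= 5/18 * 9/13 * 1/4
= 5/26 * 1/4 = 5/104

5/104


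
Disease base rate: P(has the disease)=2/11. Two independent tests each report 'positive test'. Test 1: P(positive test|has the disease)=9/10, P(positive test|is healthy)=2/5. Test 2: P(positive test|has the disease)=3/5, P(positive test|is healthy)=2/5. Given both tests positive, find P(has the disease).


After test 1: P(+) = 9/10*2/11 + 2/5*9/11 = 27/55
P(B|+) = (9/55)/(27/55) = 1/3
After test 2 (use post1 as new prior): P(+) = 3/5*1/3 + 2/5*2/3 = 7/15
P(B|+,+) = (1/5)/(7/15) = 3/7

3/7


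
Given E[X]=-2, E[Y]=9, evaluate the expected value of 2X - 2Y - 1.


E[2X - 2Y - 1] = 2*E[X] - 2*E[Y] - 1
= (2)*(-2) + (-2)*(9) + (-1)
= -4 - 18 - 1 = -23

-23


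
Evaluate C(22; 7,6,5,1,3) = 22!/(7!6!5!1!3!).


22! = 1124000727777607680000
Denominator: 7!=5040 * 6!=720 * 5!=120 * 1!=1 * 3!=6
Coefficient = 1124000727777607680000 / 2612736000 = 430200650880

430200650880


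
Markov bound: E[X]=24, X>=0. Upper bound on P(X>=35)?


Markov: P(X >= a) <= E[X]/a
P(X >= 35) <= 24/35

24/35


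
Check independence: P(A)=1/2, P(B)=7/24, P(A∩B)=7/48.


P(A)*P(B) = 1/2*7/24 = 7/48
P(A∩B) = 7/48, which equals P(A)P(B), so independent

Yes, A and B are independent


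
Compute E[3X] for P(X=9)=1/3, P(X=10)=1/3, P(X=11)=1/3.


E[3X] = sum(g(x)*P(x))
= 27*1/3 + 30*1/3 + 33*1/3
= 30

30


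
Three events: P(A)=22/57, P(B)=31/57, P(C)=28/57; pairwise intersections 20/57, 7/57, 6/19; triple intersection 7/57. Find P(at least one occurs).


P(A∪B∪C) = P(A)+P(B)+P(C) - P(AB)-P(AC)-P(BC) + P(ABC)
= 22/57+31/57+28/57 - 20/57-7/57-6/19 + 7/57
= 43/57

43/57


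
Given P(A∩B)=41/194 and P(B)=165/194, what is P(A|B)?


P(A|B) = P(A∩B)/P(B) = (41/194)/(165/194) = 41/165

41/165


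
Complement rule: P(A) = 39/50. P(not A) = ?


P(A') = 1 - P(A) = 1 - 39/50 = 11/50

11/50


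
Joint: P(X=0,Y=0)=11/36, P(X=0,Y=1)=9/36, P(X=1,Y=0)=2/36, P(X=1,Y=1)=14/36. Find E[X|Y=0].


P(Y=0) = 13/36
E[X|Y=0] = (0*11 + 1*2)/13 = 2/13

2/13


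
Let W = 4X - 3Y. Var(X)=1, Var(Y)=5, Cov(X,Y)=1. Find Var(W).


Var(4X - 3Y) = 4^2*Var(X) + (-3)^2*Var(Y) + 2*4*(-3)*Cov(X,Y)
= 16*1 + 9*5 - 24*1
= 16 + 45 - 24 = 37

37


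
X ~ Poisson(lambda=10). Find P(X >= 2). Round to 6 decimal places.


P(X>=2) = 1 - P(X<=1) = 1 - (e^(-10)*10^0/0! + e^(-10)*10^1/1!)
≈ 1 - (0.0000453999 + 0.0004539993)
= 1 - 0.0004993992 = 0.9995006008
≈ 0.999501

0.999501


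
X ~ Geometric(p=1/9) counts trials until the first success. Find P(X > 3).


P(X > 3) = P(first 3 trials all fail) = (1-p)^3 = (8/9)^3 = 512/729

512/729


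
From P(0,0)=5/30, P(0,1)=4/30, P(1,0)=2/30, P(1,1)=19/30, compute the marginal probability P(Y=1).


P(Y=1) = P(0,1)+P(1,1) = 4/30 + 19/30 = 23/30

23/30


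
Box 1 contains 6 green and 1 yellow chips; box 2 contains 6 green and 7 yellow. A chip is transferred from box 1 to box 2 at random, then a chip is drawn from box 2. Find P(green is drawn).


P(transfer green) = 6/7; P(transfer yellow) = 1/7
If green transferred: Urn II has 7 green of 14, so P(green|green moved) = 1/2
If yellow transferred: Urn II has 6 green of 14, so P(green|yellow moved) = 3/7
By total probability: P(green) = 6/7*1/2 + 1/7*3/7 = 24/49

24/49


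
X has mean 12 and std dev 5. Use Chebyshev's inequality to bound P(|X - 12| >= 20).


k = 20/5 = 4
Chebyshev: P(|X-mu| >= k*sigma) <= 1/k^2 = 1/4^2 = 1/16

1/16


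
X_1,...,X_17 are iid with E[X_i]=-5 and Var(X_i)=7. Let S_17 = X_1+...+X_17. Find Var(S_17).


By independence, Var(S_n) = n*Var(X_1) = 17*7 = 119

119


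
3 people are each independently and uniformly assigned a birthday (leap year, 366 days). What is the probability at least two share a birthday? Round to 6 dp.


P(all different) = prod((366-i)/366 for i=0..2) = 0.991818
P(at least one match) = 1 - 0.991818 = 0.008182

0.008182


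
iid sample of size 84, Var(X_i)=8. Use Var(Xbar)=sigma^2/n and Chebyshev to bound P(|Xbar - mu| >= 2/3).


Var(Xbar) = Var(X)/n = 8/84
Chebyshev: P(|Xbar-mu| >= 2/3) <= Var(Xbar)/(2/3)^2 = (2/21)/(4/9) = 3/14

3/14


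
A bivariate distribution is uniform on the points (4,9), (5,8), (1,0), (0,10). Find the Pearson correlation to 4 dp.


Cov(X,Y) = 2.1250, Var(X) = 4.2500, Var(Y) = 15.6875
rho = Cov/(sqrt(VarX)*sqrt(VarY)) = 0.2602

0.2602


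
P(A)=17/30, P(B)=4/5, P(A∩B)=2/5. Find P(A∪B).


P(A∪B) = P(A) + P(B) - P(A∩B)
= 17/30 + 4/5 - 2/5 = 29/30

29/30


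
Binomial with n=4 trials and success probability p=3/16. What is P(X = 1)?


P(X=1) = C(4,1) * p^1 * (1-p)^3
= 4 * 3/16 * 2197/4096
= 6591/16384

6591/16384


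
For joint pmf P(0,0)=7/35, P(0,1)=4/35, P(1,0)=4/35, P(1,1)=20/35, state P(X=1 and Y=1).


Read from table: P(X=1, Y=1) = 20/35 = 4/7

4/7


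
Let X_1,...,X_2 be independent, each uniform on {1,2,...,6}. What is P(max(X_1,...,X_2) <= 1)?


P(max <= 1) = P(all X_i <= 1) = (P(X_1 <= 1))^2
= (1/6)^2 = 1/36

1/36


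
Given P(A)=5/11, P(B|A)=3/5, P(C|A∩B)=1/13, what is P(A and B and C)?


P(A∩B∩C) = P(A) * P(B|A) * P(C|A∩B)
= 5/11 * 3/5 * 1/13
= 3/11 * 1/13 = 3/143

3/143


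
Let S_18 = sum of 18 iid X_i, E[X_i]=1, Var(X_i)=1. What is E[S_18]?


E[S_n] = n*E[X_1] = 18*1 = 18

18


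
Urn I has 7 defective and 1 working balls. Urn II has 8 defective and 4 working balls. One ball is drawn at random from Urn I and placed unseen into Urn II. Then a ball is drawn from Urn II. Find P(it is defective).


P(transfer defective) = 7/8; P(transfer working) = 1/8
If defective transferred: Urn II has 9 defective of 13, so P(defective|defective moved) = 9/13
If working transferred: Urn II has 8 defective of 13, so P(defective|working moved) = 8/13
By total probability: P(defective) = 7/8*9/13 + 1/8*8/13 = 71/104

71/104


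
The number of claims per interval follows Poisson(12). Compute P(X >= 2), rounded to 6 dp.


P(X>=2) = 1 - P(X<=1) = 1 - (e^(-12)*12^0/0! + e^(-12)*12^1/1!)
≈ 1 - (0.0000061442 + 0.0000737305)
= 1 - 0.0000798747 = 0.9999201253
≈ 0.999920

0.999920


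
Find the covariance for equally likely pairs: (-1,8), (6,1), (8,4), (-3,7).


E[X]=5/2, E[Y]=5, E[XY]=9/4
Cov(X,Y) = E[XY] - E[X]E[Y] = 9/4 - 5/2*5 = -41/4

-41/4


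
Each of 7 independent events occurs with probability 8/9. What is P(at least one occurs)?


P(at least one) = 1 - P(none)
P(none) = (1 - 8/9)^7 = (1/9)^7 = 1/4782969
P(at least one) = 1 - 1/4782969 = 4782968/4782969

4782968/4782969


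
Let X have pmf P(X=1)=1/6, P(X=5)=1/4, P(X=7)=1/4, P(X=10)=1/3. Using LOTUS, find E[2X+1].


E[2X+1] = sum(g(x)*P(x))
= 3*1/6 + 11*1/4 + 15*1/4 + 21*1/3
= 14

14


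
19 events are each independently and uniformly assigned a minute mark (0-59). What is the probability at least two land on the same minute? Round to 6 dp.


P(all different) = prod((60-i)/60 for i=0..18) = 0.040820
P(at least one match) = 1 - 0.040820 = 0.959180

0.959180


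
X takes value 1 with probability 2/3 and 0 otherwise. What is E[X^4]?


For Bernoulli: X in {0,1}
E[X^4] = 0^4*(1-2/3) + 1^4*2/3 = 2/3

2/3


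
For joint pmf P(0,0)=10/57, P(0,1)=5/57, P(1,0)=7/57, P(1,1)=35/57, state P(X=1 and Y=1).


Read from table: P(X=1, Y=1) = 35/57

35/57


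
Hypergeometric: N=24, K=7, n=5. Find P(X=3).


P(X=3) = C(7,3)*C(17,2) / C(24,5)
= 35*136 / 42504
= 4760/42504 = 85/759

85/759


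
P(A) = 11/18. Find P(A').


P(A') = 1 - P(A) = 1 - 11/18 = 7/18

7/18


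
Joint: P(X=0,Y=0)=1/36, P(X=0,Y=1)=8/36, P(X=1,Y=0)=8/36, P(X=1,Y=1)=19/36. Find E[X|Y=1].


P(Y=1) = 27/36
E[X|Y=1] = (0*8 + 1*19)/27 = 19/27

19/27


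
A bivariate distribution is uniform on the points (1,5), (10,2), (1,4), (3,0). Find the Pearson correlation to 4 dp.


Cov(X,Y) = -3.0625, Var(X) = 13.6875, Var(Y) = 3.6875
rho = Cov/(sqrt(VarX)*sqrt(VarY)) = -0.4311

-0.4311


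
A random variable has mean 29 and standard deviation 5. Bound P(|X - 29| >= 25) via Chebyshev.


k = 25/5 = 5
Chebyshev: P(|X-mu| >= k*sigma) <= 1/k^2 = 1/5^2 = 1/25

1/25


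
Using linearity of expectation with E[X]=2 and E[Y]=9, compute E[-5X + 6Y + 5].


E[-5X + 6Y + 5] = -5*E[X] + 6*E[Y] + 5
= (-5)*(2) + (6)*(9) + (5)
= -10 + 54 + 5 = 49

49


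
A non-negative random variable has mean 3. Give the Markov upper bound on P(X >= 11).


Markov: P(X >= a) <= E[X]/a
P(X >= 11) <= 3/11

3/11


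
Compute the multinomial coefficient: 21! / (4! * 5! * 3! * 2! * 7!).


21! = 51090942171709440000
Denominator: 4!=24 * 5!=120 * 3!=6 * 2!=2 * 7!=5040
Coefficient = 51090942171709440000 / 174182400 = 293318625600

293318625600


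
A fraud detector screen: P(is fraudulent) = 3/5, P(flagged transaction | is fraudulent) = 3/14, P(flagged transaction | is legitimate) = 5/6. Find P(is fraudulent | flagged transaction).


P(A) = P(A|B)P(B) + P(A|B')P(B') = 3/14*3/5 + 5/6*2/5 = 97/210
P(B|A) = P(A|B)P(B)/P(A) = (9/70)/(97/210) = 27/97

27/97


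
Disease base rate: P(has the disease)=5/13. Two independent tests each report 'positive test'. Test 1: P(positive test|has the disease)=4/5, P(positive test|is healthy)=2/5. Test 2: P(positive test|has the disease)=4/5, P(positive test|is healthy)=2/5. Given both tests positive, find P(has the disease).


After test 1: P(+) = 4/5*5/13 + 2/5*8/13 = 36/65
P(B|+) = (4/13)/(36/65) = 5/9
After test 2 (use post1 as new prior): P(+) = 4/5*5/9 + 2/5*4/9 = 28/45
P(B|+,+) = (4/9)/(28/45) = 5/7

5/7


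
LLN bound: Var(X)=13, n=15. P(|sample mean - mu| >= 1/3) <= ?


Var(Xbar) = Var(X)/n = 13/15
Chebyshev: P(|Xbar-mu| >= 1/3) <= Var(Xbar)/(1/3)^2 = (13/15)/(1/9) = 39/5
Bound exceeds 1, so trivial bound: 1

1


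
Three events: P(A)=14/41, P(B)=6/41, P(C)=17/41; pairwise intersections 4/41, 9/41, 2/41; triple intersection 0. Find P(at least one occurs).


P(A∪B∪C) = P(A)+P(B)+P(C) - P(AB)-P(AC)-P(BC) + P(ABC)
= 14/41+6/41+17/41 - 4/41-9/41-2/41 + 0
= 22/41

22/41


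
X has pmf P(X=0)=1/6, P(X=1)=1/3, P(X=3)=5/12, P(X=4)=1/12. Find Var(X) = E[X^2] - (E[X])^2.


E[X] = 23/12, E[X^2] = 65/12
Var(X) = E[X^2] - (E[X])^2 = 65/12 - (23/12)^2 = 251/144

251/144


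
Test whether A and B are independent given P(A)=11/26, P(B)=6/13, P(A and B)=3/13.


P(A)*P(B) = 11/26*6/13 = 33/169
P(A∩B) = 3/13 != 33/169, so not independent

No, A and B are not independent


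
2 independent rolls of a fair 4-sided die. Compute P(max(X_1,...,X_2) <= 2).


P(max <= 2) = P(all X_i <= 2) = (P(X_1 <= 2))^2
= (2/4)^2 = (1/2)^2 = 1/4

1/4


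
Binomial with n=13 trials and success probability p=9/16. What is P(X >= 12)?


P(X>=12) = P(X=12) + P(X=13)
= 25701087819771/4503599627370496 + 2541865828329/4503599627370496
= 7060738412025/1125899906842624

7060738412025/1125899906842624


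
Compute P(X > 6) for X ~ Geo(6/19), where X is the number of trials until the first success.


P(X > 6) = P(first 6 trials all fail) = (1-p)^6 = (13/19)^6 = 4826809/47045881

4826809/47045881


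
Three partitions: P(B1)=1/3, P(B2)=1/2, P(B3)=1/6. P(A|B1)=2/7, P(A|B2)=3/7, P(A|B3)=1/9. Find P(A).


P(A) = P(A|B1)P(B1) + P(A|B2)P(B2) + P(A|B3)P(B3)
= 2/7*1/3 + 3/7*1/2 + 1/9*1/6
= 2/21 + 3/14 + 1/54 = 62/189

62/189


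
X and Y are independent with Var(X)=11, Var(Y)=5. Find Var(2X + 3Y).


Independence => Cov(X,Y)=0
Var(2X + 3Y) = 2^2*Var(X) + 3^2*Var(Y)
= 4*11 + 9*5 = 89

89


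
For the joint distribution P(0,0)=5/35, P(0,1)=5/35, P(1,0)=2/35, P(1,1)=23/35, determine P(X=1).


P(X=1) = P(1,0)+P(1,1) = 2/35 + 23/35 = 25/35 = 5/7

5/7


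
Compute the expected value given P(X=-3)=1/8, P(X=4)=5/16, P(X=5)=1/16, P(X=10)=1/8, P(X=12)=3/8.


E[X] = sum(x * P(x))
= -3*1/8 + 4*5/16 + 5*1/16 + 10*1/8 + 12*3/8
= 111/16

111/16


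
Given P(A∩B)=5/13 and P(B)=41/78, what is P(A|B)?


P(A|B) = P(A∩B)/P(B) = (30/78)/(41/78) = 30/41

30/41


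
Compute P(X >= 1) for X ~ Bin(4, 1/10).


P(X>=1) = P(X=1) + P(X=2) + P(X=3) + P(X=4)
= 729/2500 + 243/5000 + 9/2500 + 1/10000
= 3439/10000

3439/10000


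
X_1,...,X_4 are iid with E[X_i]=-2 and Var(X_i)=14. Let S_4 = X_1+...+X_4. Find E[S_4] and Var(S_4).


E[S_n] = n*mu = 4*-2 = -8
Var(S_n) = n*sigma^2 = 4*14 = 56

E[S_4]=-8, Var(S_4)=56


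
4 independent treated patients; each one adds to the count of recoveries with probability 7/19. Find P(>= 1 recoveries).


P(at least one) = 1 - P(none)
P(none) = (1 - 7/19)^4 = (12/19)^4 = 20736/130321
P(at least one) = 1 - 20736/130321 = 109585/130321

109585/130321


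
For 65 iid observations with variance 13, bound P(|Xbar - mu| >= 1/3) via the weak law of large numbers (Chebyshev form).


Var(Xbar) = Var(X)/n = 13/65
Chebyshev: P(|Xbar-mu| >= 1/3) <= Var(Xbar)/(1/3)^2 = (1/5)/(1/9) = 9/5
Bound exceeds 1, so trivial bound: 1

1


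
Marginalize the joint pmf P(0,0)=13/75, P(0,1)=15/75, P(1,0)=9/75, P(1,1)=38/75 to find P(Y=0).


P(Y=0) = P(0,0)+P(1,0) = 13/75 + 9/75 = 22/75

22/75


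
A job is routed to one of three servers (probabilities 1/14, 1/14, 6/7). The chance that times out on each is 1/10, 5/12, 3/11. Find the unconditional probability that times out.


P(A) = P(A|B1)P(B1) + P(A|B2)P(B2) + P(A|B3)P(B3)
= 1/10*1/14 + 5/12*1/14 + 3/11*6/7
= 1/140 + 5/168 + 18/77 = 2501/9240

2501/9240


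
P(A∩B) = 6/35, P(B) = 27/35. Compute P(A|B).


P(A|B) = P(A∩B)/P(B) = (6/35)/(27/35) = 6/27 = 2/9

2/9


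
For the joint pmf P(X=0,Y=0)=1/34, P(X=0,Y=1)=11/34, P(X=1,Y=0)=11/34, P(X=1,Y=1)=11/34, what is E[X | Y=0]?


P(Y=0) = 12/34
E[X|Y=0] = (0*1 + 1*11)/12 = 11/12

11/12


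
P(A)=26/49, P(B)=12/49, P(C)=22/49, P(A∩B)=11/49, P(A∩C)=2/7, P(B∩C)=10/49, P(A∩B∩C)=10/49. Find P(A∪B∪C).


P(A∪B∪C) = P(A)+P(B)+P(C) - P(AB)-P(AC)-P(BC) + P(ABC)
= 26/49+12/49+22/49 - 11/49-2/7-10/49 + 10/49
= 5/7

5/7


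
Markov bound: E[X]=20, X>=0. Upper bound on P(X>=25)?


Markov: P(X >= a) <= E[X]/a
P(X >= 25) <= 20/25 = 4/5

4/5


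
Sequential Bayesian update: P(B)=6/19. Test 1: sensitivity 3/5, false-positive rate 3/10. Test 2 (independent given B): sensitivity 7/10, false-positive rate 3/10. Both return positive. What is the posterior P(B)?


After test 1: P(+) = 3/5*6/19 + 3/10*13/19 = 15/38
P(B|+) = (18/95)/(15/38) = 12/25
After test 2 (use post1 as new prior): P(+) = 7/10*12/25 + 3/10*13/25 = 123/250
P(B|+,+) = (42/125)/(123/250) = 28/41

28/41


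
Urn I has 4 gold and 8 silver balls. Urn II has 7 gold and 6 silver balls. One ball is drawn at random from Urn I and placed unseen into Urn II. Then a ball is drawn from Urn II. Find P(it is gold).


P(transfer gold) = 4/12 = 1/3; P(transfer silver) = 2/3
If gold transferred: Urn II has 8 gold of 14, so P(gold|gold moved) = 4/7
If silver transferred: Urn II has 7 gold of 14, so P(gold|silver moved) = 1/2
By total probability: P(gold) = 1/3*4/7 + 2/3*1/2 = 11/21

11/21


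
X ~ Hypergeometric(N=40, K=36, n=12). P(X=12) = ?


P(X=12) = C(36,12)*C(4,0) / C(40,12)
= 1251677700*1 / 5586853480
= 1251677700/5586853480 = 315/1406

315/1406


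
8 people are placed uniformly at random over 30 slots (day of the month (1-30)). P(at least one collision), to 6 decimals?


P(all different) = prod((30-i)/30 for i=0..7) = 0.359686
P(at least one match) = 1 - 0.359686 = 0.640314

0.640314


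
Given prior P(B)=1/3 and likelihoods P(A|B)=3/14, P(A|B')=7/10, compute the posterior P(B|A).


P(A) = P(A|B)P(B) + P(A|B')P(B') = 3/14*1/3 + 7/10*2/3 = 113/210
P(B|A) = P(A|B)P(B)/P(A) = (1/14)/(113/210) = 15/113

15/113


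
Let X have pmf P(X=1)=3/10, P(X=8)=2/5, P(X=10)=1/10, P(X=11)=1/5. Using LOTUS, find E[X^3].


E[X^3] = sum(g(x)*P(x))
= 1*3/10 + 512*2/5 + 1000*1/10 + 1331*1/5
= 5713/10

5713/10


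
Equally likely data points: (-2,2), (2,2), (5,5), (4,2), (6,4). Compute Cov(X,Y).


E[X]=3, E[Y]=3, E[XY]=57/5
Cov(X,Y) = E[XY] - E[X]E[Y] = 57/5 - 3*3 = 12/5

12/5


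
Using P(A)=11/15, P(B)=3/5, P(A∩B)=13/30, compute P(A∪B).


P(A∪B) = P(A) + P(B) - P(A∩B)
= 11/15 + 3/5 - 13/30 = 9/10

9/10


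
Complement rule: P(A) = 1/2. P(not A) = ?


P(A') = 1 - P(A) = 1 - 1/2 = 1/2

1/2


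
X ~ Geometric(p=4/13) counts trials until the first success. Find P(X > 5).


P(X > 5) = P(first 5 trials all fail) = (1-p)^5 = (9/13)^5 = 59049/371293

59049/371293


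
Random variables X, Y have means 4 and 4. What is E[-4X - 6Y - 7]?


E[-4X - 6Y - 7] = -4*E[X] - 6*E[Y] - 7
= (-4)*(4) + (-6)*(4) + (-7)
= -16 - 24 - 7 = -47

-47


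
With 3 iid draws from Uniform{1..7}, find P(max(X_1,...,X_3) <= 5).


P(max <= 5) = P(all X_i <= 5) = (P(X_1 <= 5))^3
= (5/7)^3 = 125/343

125/343


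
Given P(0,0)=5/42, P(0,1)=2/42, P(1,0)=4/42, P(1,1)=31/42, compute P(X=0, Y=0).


Read from table: P(X=0, Y=0) = 5/42

5/42


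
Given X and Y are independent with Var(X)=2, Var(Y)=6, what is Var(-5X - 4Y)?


Independence => Cov(X,Y)=0
Var(-5X - 4Y) = (-5)^2*Var(X) + (-4)^2*Var(Y)
= 25*2 + 16*6 = 146

146


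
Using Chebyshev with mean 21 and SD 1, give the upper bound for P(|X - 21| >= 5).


k = 5/1 = 5
Chebyshev: P(|X-mu| >= k*sigma) <= 1/k^2 = 1/5^2 = 1/25

1/25


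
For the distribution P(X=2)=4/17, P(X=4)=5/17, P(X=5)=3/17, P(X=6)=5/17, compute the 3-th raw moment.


E[X^3] = sum(x^3 * P(x))
= 8*4/17 + 64*5/17 + 125*3/17 + 216*5/17
= 1807/17

1807/17


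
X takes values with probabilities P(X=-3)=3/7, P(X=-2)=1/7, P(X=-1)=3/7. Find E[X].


E[X] = sum(x * P(x))
= -3*3/7 - 2*1/7 - 1*3/7
= -2

-2


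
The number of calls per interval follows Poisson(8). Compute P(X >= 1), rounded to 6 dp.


P(X>=1) = 1 - P(X<=0) = 1 - (e^(-8)*8^0/0!)
≈ 1 - 0.0003354626 = 0.9996645374
≈ 0.999665

0.999665


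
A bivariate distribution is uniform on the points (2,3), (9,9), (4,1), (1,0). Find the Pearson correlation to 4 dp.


Cov(X,Y) = 9.7500, Var(X) = 9.5000, Var(Y) = 12.1875
rho = Cov/(sqrt(VarX)*sqrt(VarY)) = 0.9061

0.9061


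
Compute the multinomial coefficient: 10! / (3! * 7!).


10! = 3628800
Denominator: 3!=6 * 7!=5040
Coefficient = 3628800 / 30240 = 120

120


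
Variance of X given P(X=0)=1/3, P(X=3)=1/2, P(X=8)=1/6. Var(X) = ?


E[X] = 17/6, E[X^2] = 91/6
Var(X) = E[X^2] - (E[X])^2 = 91/6 - (17/6)^2 = 257/36

257/36


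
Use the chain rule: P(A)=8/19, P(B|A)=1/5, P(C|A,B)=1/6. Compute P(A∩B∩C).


P(A∩B∩C) = P(A) * P(B|A) * P(C|A∩B)
= 8/19 * 1/5 * 1/6
= 8/95 * 1/6 = 4/285

4/285


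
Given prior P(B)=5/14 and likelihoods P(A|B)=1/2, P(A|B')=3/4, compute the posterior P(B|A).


P(A) = P(A|B)P(B) + P(A|B')P(B') = 1/2*5/14 + 3/4*9/14 = 37/56
P(B|A) = P(A|B)P(B)/P(A) = (5/28)/(37/56) = 10/37

10/37


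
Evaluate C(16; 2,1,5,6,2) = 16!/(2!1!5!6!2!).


16! = 20922789888000
Denominator: 2!=2 * 1!=1 * 5!=120 * 6!=720 * 2!=2
Coefficient = 20922789888000 / 345600 = 60540480

60540480


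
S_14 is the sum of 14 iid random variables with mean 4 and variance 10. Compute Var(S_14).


By independence, Var(S_n) = n*Var(X_1) = 14*10 = 140

140


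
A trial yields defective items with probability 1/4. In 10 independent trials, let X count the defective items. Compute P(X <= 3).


P(X<=3) = P(X=0) + P(X=1) + P(X=2) + P(X=3)
= 59049/1048576 + 98415/524288 + 295245/1048576 + 32805/131072
= 203391/262144

203391/262144


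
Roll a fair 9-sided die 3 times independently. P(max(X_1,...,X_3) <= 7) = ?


P(max <= 7) = P(all X_i <= 7) = (P(X_1 <= 7))^3
= (7/9)^3 = 343/729

343/729


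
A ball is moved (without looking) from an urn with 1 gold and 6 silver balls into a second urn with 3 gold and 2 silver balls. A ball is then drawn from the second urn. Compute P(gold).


P(transfer gold) = 1/7; P(transfer silver) = 6/7
If gold transferred: Urn II has 4 gold of 6, so P(gold|gold moved) = 2/3
If silver transferred: Urn II has 3 gold of 6, so P(gold|silver moved) = 1/2
By total probability: P(gold) = 1/7*2/3 + 6/7*1/2 = 11/21

11/21


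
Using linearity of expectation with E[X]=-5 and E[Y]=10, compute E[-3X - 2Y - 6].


E[-3X - 2Y - 6] = -3*E[X] - 2*E[Y] - 6
= (-3)*(-5) + (-2)*(10) + (-6)
= 15 - 20 - 6 = -11

-11


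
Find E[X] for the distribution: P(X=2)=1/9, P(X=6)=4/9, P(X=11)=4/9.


E[X] = sum(x * P(x))
= 2*1/9 + 6*4/9 + 11*4/9
= 70/9

70/9


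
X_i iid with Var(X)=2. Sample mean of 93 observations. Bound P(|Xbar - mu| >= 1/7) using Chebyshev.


Var(Xbar) = Var(X)/n = 2/93
Chebyshev: P(|Xbar-mu| >= 1/7) <= Var(Xbar)/(1/7)^2 = (2/93)/(1/49) = 98/93
Bound exceeds 1, so trivial bound: 1

1


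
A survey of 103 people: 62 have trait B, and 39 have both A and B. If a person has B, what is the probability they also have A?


P(A|B) = P(A∩B)/P(B) = (39/103)/(62/103) = 39/62

39/62


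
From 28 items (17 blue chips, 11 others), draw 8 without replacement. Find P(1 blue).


P(X=1) = C(17,1)*C(11,7) / C(28,8)
= 17*330 / 3108105
= 5610/3108105 = 34/18837

34/18837


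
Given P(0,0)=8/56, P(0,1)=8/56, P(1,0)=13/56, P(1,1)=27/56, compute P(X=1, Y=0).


Read from table: P(X=1, Y=0) = 13/56

13/56


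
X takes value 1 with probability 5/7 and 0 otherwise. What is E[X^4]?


For Bernoulli: X in {0,1}
E[X^4] = 0^4*(1-5/7) + 1^4*5/7 = 5/7

5/7


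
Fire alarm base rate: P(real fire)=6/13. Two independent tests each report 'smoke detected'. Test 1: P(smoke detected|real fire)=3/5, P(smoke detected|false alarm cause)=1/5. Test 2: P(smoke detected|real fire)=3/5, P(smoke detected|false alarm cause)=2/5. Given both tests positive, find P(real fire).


After test 1: P(+) = 3/5*6/13 + 1/5*7/13 = 5/13
P(B|+) = (18/65)/(5/13) = 18/25
After test 2 (use post1 as new prior): P(+) = 3/5*18/25 + 2/5*7/25 = 68/125
P(B|+,+) = (54/125)/(68/125) = 27/34

27/34


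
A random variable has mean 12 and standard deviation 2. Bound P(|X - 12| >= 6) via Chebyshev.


k = 6/2 = 3
Chebyshev: P(|X-mu| >= k*sigma) <= 1/k^2 = 1/3^2 = 1/9

1/9


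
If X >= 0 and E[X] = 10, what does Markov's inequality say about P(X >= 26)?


Markov: P(X >= a) <= E[X]/a
P(X >= 26) <= 10/26 = 5/13

5/13


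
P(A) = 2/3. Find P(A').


P(A') = 1 - P(A) = 1 - 2/3 = 1/3

1/3


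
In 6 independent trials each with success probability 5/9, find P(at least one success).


P(at least one) = 1 - P(none)
P(none) = (1 - 5/9)^6 = (4/9)^6 = 4096/531441
P(at least one) = 1 - 4096/531441 = 527345/531441

527345/531441


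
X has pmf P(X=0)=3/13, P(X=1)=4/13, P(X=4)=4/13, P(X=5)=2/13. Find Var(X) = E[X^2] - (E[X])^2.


E[X] = 30/13, E[X^2] = 118/13
Var(X) = E[X^2] - (E[X])^2 = 118/13 - (30/13)^2 = 634/169

634/169


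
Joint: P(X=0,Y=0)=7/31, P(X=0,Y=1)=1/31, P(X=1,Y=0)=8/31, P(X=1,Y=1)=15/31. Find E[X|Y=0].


P(Y=0) = 15/31
E[X|Y=0] = (0*7 + 1*8)/15 = 8/15

8/15


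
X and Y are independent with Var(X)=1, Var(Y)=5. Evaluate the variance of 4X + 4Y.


Independence => Cov(X,Y)=0
Var(4X + 4Y) = 4^2*Var(X) + 4^2*Var(Y)
= 16*1 + 16*5 = 96

96


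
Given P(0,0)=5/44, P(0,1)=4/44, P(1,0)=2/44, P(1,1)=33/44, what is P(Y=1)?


P(Y=1) = P(0,1)+P(1,1) = 4/44 + 33/44 = 37/44

37/44


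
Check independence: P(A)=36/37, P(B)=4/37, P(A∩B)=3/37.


P(A)*P(B) = 36/37*4/37 = 144/1369
P(A∩B) = 3/37 != 144/1369, so not independent

No, A and B are not independent


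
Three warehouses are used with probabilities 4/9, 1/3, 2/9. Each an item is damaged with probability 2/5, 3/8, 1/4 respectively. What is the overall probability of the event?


P(A) = P(A|B1)P(B1) + P(A|B2)P(B2) + P(A|B3)P(B3)
= 2/5*4/9 + 3/8*1/3 + 1/4*2/9
= 8/45 + 1/8 + 1/18 = 43/120

43/120


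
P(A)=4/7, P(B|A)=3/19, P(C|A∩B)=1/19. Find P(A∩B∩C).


P(A∩B∩C) = P(A) * P(B|A) * P(C|A∩B)
= 4/7 * 3/19 * 1/19
= 12/133 * 1/19 = 12/2527

12/2527


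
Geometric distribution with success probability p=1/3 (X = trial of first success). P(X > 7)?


P(X > 7) = P(first 7 trials all fail) = (1-p)^7 = (2/3)^7 = 128/2187

128/2187


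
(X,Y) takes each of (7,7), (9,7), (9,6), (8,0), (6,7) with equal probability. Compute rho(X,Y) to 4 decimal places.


Cov(X,Y) = -0.5200, Var(X) = 1.3600, Var(Y) = 7.4400
rho = Cov/(sqrt(VarX)*sqrt(VarY)) = -0.1635

-0.1635


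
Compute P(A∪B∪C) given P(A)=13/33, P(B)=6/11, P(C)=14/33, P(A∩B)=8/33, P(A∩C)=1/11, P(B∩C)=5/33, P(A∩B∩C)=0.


P(A∪B∪C) = P(A)+P(B)+P(C) - P(AB)-P(AC)-P(BC) + P(ABC)
= 13/33+6/11+14/33 - 8/33-1/11-5/33 + 0
= 29/33

29/33


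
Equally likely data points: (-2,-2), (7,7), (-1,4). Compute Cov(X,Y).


E[X]=4/3, E[Y]=3, E[XY]=49/3
Cov(X,Y) = E[XY] - E[X]E[Y] = 49/3 - 4/3*3 = 37/3

37/3
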